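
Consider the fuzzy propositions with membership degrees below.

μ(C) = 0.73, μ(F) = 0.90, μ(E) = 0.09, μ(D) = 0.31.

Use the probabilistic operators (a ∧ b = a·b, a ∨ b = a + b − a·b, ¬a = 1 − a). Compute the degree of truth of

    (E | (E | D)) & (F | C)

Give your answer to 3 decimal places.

0.417

E | D = a + b − a·b on (0.0900, 0.3100) = 0.3721
E | (E | D) = a + b − a·b on (0.0900, 0.3721) = 0.4286
F | C = a + b − a·b on (0.9000, 0.7300) = 0.9730
(E | (E | D)) & (F | C) = a·b on (0.4286, 0.9730) = 0.4170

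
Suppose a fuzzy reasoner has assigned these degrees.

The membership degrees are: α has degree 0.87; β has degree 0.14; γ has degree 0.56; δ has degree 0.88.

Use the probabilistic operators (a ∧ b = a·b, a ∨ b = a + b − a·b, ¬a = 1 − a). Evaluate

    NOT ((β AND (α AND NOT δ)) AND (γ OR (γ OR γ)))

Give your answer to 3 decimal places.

0.987

NOT δ = 1 − 0.8800 = 0.1200
α AND NOT δ = a·b on (0.8700, 0.1200) = 0.1044
β AND (α AND NOT δ) = a·b on (0.1400, 0.1044) = 0.0146
γ OR γ = a + b − a·b on (0.5600, 0.5600) = 0.8064
γ OR (γ OR γ) = a + b − a·b on (0.5600, 0.8064) = 0.9148
(β AND (α AND NOT δ)) AND (γ OR (γ OR γ)) = a·b on (0.0146, 0.9148) = 0.0134
NOT ((β AND (α AND NOT δ)) AND (γ OR (γ OR γ))) = 1 − 0.0134 = 0.9866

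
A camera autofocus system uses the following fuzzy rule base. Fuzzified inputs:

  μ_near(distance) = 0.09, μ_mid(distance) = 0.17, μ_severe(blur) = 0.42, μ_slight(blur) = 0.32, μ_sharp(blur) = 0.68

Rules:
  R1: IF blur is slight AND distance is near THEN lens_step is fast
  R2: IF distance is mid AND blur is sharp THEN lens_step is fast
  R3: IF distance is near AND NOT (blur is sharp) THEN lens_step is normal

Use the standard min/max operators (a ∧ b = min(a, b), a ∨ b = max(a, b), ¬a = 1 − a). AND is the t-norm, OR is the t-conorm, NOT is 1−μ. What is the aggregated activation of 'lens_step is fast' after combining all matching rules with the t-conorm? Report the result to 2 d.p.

R1: slight=0.32, near=0.09; AND[min(a, b)] → w = 0.09
R2: mid=0.17, sharp=0.68; AND[min(a, b)] → w = 0.17
R3: near=0.09, ¬sharp=1−0.68=0.32; AND[min(a, b)] → w = 0.09
Rules with consequent 'fast': {R1, R2} → strengths 0.09, 0.17
Aggregate via t-conorm [max(a, b)]: 0.17

0.17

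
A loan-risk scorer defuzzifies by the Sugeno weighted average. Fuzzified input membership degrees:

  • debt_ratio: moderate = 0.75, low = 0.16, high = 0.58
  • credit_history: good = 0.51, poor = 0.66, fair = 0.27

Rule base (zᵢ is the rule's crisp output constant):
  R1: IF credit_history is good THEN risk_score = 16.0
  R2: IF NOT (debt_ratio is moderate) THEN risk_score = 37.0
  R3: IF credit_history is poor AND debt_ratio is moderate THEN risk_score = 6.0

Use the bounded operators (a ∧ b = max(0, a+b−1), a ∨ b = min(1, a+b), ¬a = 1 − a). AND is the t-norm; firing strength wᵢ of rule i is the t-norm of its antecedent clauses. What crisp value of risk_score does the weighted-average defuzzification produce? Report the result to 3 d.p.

16.983

R1 (z=16.0): good=0.51 → w = 0.51
R2 (z=37.0): ¬moderate=1−0.75=0.25 → w = 0.25
R3 (z=6.0): poor=0.66, moderate=0.75; AND[max(0, a+b−1)] → w = 0.41
Weighted average = (0.51·16.0 + 0.25·37.0 + 0.41·6.0) / (0.51 + 0.25 + 0.41)
  = 19.8700 / 1.1700 = 16.983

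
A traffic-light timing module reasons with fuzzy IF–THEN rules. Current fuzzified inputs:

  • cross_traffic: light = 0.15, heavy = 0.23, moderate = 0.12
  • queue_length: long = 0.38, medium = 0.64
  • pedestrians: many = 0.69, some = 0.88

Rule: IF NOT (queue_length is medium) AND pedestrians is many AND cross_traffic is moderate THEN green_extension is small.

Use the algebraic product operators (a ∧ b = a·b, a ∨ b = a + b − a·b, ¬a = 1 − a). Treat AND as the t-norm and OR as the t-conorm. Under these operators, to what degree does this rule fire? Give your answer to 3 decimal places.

firing strength: ¬medium=1−0.64=0.36, many=0.69, moderate=0.12; AND[a·b] → w = 0.0298

0.030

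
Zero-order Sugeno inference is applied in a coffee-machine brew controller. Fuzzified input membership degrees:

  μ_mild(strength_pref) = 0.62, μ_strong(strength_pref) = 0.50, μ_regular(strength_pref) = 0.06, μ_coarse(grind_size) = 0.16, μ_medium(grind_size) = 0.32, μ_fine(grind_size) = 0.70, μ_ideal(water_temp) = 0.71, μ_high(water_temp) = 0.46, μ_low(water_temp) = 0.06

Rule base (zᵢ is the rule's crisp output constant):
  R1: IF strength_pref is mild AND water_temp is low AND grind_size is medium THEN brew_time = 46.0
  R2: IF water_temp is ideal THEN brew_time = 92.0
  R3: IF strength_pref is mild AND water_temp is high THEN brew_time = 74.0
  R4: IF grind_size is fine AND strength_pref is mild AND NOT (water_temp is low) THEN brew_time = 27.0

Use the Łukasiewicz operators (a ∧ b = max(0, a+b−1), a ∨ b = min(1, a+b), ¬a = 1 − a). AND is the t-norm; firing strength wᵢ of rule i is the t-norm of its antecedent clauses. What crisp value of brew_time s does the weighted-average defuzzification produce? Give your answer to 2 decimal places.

R1 (z=46.0): mild=0.62, low=0.06, medium=0.32; AND[max(0, a+b−1)] → w = 0.00
R2 (z=92.0): ideal=0.71 → w = 0.71
R3 (z=74.0): mild=0.62, high=0.46; AND[max(0, a+b−1)] → w = 0.08
R4 (z=27.0): fine=0.70, mild=0.62, ¬low=1−0.06=0.94; AND[max(0, a+b−1)] → w = 0.26
Weighted average = (0.00·46.0 + 0.71·92.0 + 0.08·74.0 + 0.26·27.0) / (0.00 + 0.71 + 0.08 + 0.26)
  = 78.2600 / 1.0500 = 74.53

74.53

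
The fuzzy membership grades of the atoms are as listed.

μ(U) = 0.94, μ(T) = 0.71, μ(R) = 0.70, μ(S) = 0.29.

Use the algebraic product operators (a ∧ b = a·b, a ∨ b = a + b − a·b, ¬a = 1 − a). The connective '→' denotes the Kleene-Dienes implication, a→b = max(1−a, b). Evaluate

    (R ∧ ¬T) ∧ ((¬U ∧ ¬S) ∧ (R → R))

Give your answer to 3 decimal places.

¬T = 1 − 0.7100 = 0.2900
R ∧ ¬T = a·b on (0.7000, 0.2900) = 0.2030
¬U = 1 − 0.9400 = 0.0600
¬S = 1 − 0.2900 = 0.7100
¬U ∧ ¬S = a·b on (0.0600, 0.7100) = 0.0426
R → R  [Kleene-Dienes: max(1−a, b)] with a=0.7000, b=0.7000 → 0.7000
(¬U ∧ ¬S) ∧ (R → R) = a·b on (0.0426, 0.7000) = 0.0298
(R ∧ ¬T) ∧ ((¬U ∧ ¬S) ∧ (R → R)) = a·b on (0.2030, 0.0298) = 0.0061

0.006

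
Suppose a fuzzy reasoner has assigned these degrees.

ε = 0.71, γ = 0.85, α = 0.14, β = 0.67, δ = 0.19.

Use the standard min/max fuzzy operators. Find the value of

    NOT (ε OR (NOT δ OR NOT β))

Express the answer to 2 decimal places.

NOT δ = 1 − 0.19 = 0.81
NOT β = 1 − 0.67 = 0.33
NOT δ OR NOT β = max(a, b) on (0.81, 0.33) = 0.81
ε OR (NOT δ OR NOT β) = max(a, b) on (0.71, 0.81) = 0.81
NOT (ε OR (NOT δ OR NOT β)) = 1 − 0.81 = 0.19

0.19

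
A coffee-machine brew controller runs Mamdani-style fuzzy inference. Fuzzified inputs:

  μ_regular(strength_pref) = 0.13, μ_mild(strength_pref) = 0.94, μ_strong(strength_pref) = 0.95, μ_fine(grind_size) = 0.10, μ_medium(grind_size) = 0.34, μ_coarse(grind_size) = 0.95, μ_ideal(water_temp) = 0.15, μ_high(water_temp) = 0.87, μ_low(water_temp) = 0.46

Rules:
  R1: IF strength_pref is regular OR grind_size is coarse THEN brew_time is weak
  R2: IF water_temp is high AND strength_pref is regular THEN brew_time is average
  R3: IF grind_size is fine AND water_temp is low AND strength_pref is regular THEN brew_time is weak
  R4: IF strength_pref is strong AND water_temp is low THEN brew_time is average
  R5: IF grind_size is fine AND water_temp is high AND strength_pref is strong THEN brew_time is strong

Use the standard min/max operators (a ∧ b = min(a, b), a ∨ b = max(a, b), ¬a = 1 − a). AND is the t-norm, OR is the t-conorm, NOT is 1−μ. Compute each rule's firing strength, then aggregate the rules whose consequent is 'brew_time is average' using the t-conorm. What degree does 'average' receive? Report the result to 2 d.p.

R1: regular=0.13, coarse=0.95; OR[max(a, b)] → w = 0.95
R2: high=0.87, regular=0.13; AND[min(a, b)] → w = 0.13
R3: fine=0.10, low=0.46, regular=0.13; AND[min(a, b)] → w = 0.10
R4: strong=0.95, low=0.46; AND[min(a, b)] → w = 0.46
R5: fine=0.10, high=0.87, strong=0.95; AND[min(a, b)] → w = 0.10
Rules with consequent 'average': {R2, R4} → strengths 0.13, 0.46
Aggregate via t-conorm [max(a, b)]: 0.46

0.46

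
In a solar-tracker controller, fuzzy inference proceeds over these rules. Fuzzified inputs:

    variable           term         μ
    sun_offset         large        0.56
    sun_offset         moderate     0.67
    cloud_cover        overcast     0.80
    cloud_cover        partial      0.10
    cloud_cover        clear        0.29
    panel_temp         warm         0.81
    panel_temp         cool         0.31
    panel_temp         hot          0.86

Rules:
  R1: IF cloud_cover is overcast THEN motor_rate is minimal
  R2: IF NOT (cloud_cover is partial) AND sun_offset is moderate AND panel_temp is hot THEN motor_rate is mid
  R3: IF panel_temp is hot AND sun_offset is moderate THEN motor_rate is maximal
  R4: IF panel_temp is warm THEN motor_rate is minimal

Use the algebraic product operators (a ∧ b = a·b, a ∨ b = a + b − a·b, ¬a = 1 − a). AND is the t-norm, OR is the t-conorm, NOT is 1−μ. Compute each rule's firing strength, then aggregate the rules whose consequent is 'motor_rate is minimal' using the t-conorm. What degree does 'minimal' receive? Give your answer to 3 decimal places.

R1: overcast=0.80 → w = 0.8000
R2: ¬partial=1−0.10=0.90, moderate=0.67, hot=0.86; AND[a·b] → w = 0.5186
R3: hot=0.86, moderate=0.67; AND[a·b] → w = 0.5762
R4: warm=0.81 → w = 0.8100
Rules with consequent 'minimal': {R1, R4} → strengths 0.8000, 0.8100
Aggregate via t-conorm [a + b − a·b]: 0.9620

0.962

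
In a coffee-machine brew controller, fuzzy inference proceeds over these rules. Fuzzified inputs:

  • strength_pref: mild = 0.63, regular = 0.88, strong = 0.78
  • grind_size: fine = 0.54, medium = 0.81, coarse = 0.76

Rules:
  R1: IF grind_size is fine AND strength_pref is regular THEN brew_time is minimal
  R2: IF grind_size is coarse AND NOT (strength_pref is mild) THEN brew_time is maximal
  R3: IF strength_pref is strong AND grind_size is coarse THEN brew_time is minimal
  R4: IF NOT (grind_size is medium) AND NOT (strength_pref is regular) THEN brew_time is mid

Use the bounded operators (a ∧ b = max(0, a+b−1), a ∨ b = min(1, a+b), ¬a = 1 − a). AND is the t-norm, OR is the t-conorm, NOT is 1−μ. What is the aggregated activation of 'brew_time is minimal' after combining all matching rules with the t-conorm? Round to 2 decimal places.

0.96

R1: fine=0.54, regular=0.88; AND[max(0, a+b−1)] → w = 0.42
R2: coarse=0.76, ¬mild=1−0.63=0.37; AND[max(0, a+b−1)] → w = 0.13
R3: strong=0.78, coarse=0.76; AND[max(0, a+b−1)] → w = 0.54
R4: ¬medium=1−0.81=0.19, ¬regular=1−0.88=0.12; AND[max(0, a+b−1)] → w = 0.00
Rules with consequent 'minimal': {R1, R3} → strengths 0.42, 0.54
Aggregate via t-conorm [min(1, a+b)]: 0.96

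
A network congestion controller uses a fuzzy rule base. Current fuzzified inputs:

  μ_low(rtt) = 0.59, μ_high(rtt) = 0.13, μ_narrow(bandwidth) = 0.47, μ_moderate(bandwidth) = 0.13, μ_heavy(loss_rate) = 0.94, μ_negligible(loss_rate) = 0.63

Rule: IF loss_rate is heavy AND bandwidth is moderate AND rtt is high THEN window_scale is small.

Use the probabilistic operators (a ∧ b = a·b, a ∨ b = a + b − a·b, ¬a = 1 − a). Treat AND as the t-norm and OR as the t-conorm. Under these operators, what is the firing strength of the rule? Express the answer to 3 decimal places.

0.016

firing strength: heavy=0.94, moderate=0.13, high=0.13; AND[a·b] → w = 0.0159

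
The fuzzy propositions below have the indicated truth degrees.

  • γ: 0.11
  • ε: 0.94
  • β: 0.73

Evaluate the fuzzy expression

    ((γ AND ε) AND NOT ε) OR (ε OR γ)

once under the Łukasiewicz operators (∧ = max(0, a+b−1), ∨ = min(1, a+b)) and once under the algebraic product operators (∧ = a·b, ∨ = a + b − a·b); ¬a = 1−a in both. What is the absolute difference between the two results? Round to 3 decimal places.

Under Łukasiewicz:
  γ AND ε = max(0, a+b−1) on (0.11, 0.94) = 0.05
  NOT ε = 1 − 0.94 = 0.06
  (γ AND ε) AND NOT ε = max(0, a+b−1) on (0.05, 0.06) = 0.00
  ε OR γ = min(1, a+b) on (0.94, 0.11) = 1.00
  ((γ AND ε) AND NOT ε) OR (ε OR γ) = min(1, a+b) on (0.00, 1.00) = 1.00
  → value = 1.0000
Under algebraic product:
  γ AND ε = a·b on (0.1100, 0.9400) = 0.1034
  NOT ε = 1 − 0.9400 = 0.0600
  (γ AND ε) AND NOT ε = a·b on (0.1034, 0.0600) = 0.0062
  ε OR γ = a + b − a·b on (0.9400, 0.1100) = 0.9466
  ((γ AND ε) AND NOT ε) OR (ε OR γ) = a + b − a·b on (0.0062, 0.9466) = 0.9469
  → value = 0.9469
|1.0000 − 0.9469| = 0.053

0.053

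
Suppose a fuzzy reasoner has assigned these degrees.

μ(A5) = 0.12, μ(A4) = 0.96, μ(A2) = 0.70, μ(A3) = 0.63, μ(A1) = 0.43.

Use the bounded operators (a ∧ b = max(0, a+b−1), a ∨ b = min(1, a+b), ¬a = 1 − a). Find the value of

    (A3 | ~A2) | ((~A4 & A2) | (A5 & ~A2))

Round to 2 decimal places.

~A2 = 1 − 0.70 = 0.30
A3 | ~A2 = min(1, a+b) on (0.63, 0.30) = 0.93
~A4 = 1 − 0.96 = 0.04
~A4 & A2 = max(0, a+b−1) on (0.04, 0.70) = 0.00
~A2 = 1 − 0.70 = 0.30
A5 & ~A2 = max(0, a+b−1) on (0.12, 0.30) = 0.00
(~A4 & A2) | (A5 & ~A2) = min(1, a+b) on (0.00, 0.00) = 0.00
(A3 | ~A2) | ((~A4 & A2) | (A5 & ~A2)) = min(1, a+b) on (0.93, 0.00) = 0.93

0.93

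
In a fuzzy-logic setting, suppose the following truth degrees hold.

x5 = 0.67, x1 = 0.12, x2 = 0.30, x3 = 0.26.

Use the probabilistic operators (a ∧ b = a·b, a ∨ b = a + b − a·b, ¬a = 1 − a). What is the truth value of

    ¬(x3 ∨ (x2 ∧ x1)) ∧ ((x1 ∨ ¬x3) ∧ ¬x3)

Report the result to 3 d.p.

0.407

x2 ∧ x1 = a·b on (0.3000, 0.1200) = 0.0360
x3 ∨ (x2 ∧ x1) = a + b − a·b on (0.2600, 0.0360) = 0.2866
¬(x3 ∨ (x2 ∧ x1)) = 1 − 0.2866 = 0.7134
¬x3 = 1 − 0.2600 = 0.7400
x1 ∨ ¬x3 = a + b − a·b on (0.1200, 0.7400) = 0.7712
¬x3 = 1 − 0.2600 = 0.7400
(x1 ∨ ¬x3) ∧ ¬x3 = a·b on (0.7712, 0.7400) = 0.5707
¬(x3 ∨ (x2 ∧ x1)) ∧ ((x1 ∨ ¬x3) ∧ ¬x3) = a·b on (0.7134, 0.5707) = 0.4071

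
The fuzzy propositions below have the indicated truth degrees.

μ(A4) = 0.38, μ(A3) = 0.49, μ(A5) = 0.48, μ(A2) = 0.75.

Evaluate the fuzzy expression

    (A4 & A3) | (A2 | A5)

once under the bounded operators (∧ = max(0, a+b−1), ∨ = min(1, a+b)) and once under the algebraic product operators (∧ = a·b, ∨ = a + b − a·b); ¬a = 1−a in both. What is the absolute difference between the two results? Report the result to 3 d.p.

0.106

Under bounded:
  A4 & A3 = max(0, a+b−1) on (0.38, 0.49) = 0.00
  A2 | A5 = min(1, a+b) on (0.75, 0.48) = 1.00
  (A4 & A3) | (A2 | A5) = min(1, a+b) on (0.00, 1.00) = 1.00
  → value = 1.0000
Under algebraic product:
  A4 & A3 = a·b on (0.3800, 0.4900) = 0.1862
  A2 | A5 = a + b − a·b on (0.7500, 0.4800) = 0.8700
  (A4 & A3) | (A2 | A5) = a + b − a·b on (0.1862, 0.8700) = 0.8942
  → value = 0.8942
|1.0000 − 0.8942| = 0.106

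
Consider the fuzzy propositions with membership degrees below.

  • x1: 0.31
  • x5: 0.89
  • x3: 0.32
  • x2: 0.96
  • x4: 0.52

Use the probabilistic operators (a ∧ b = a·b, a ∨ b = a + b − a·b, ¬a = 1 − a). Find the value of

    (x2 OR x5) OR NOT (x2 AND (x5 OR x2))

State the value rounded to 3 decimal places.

x2 OR x5 = a + b − a·b on (0.9600, 0.8900) = 0.9956
x5 OR x2 = a + b − a·b on (0.8900, 0.9600) = 0.9956
x2 AND (x5 OR x2) = a·b on (0.9600, 0.9956) = 0.9558
NOT (x2 AND (x5 OR x2)) = 1 − 0.9558 = 0.0442
(x2 OR x5) OR NOT (x2 AND (x5 OR x2)) = a + b − a·b on (0.9956, 0.0442) = 0.9958

0.996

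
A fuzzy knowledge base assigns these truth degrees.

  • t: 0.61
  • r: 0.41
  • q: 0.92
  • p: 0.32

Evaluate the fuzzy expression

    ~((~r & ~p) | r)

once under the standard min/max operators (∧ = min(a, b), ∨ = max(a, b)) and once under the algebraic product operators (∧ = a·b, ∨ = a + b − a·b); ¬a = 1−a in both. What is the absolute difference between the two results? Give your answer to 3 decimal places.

0.057

Under standard min/max:
  ~r = 1 − 0.41 = 0.59
  ~p = 1 − 0.32 = 0.68
  ~r & ~p = min(a, b) on (0.59, 0.68) = 0.59
  (~r & ~p) | r = max(a, b) on (0.59, 0.41) = 0.59
  ~((~r & ~p) | r) = 1 − 0.59 = 0.41
  → value = 0.4100
Under algebraic product:
  ~r = 1 − 0.4100 = 0.5900
  ~p = 1 − 0.3200 = 0.6800
  ~r & ~p = a·b on (0.5900, 0.6800) = 0.4012
  (~r & ~p) | r = a + b − a·b on (0.4012, 0.4100) = 0.6467
  ~((~r & ~p) | r) = 1 − 0.6467 = 0.3533
  → value = 0.3533
|0.4100 − 0.3533| = 0.057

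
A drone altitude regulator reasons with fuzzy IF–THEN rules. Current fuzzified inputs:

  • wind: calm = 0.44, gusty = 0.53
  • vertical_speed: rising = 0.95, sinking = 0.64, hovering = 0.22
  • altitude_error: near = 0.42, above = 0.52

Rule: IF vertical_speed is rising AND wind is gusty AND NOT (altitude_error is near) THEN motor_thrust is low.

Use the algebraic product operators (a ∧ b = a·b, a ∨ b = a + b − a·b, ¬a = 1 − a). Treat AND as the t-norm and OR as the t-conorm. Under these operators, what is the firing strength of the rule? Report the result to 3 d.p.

firing strength: rising=0.95, gusty=0.53, ¬near=1−0.42=0.58; AND[a·b] → w = 0.2920

0.292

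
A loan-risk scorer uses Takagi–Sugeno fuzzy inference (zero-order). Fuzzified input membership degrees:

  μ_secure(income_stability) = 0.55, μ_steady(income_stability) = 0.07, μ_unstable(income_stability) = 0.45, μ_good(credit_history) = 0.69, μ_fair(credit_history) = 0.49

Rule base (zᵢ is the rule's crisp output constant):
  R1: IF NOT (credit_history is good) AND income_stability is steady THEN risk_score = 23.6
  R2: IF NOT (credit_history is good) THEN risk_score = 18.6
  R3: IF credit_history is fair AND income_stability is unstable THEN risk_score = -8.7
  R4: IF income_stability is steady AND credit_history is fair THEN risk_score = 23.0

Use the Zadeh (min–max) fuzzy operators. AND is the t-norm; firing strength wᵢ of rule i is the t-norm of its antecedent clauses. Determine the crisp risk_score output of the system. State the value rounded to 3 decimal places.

5.681

R1 (z=23.6): ¬good=1−0.69=0.31, steady=0.07; AND[min(a, b)] → w = 0.07
R2 (z=18.6): ¬good=1−0.69=0.31 → w = 0.31
R3 (z=-8.7): fair=0.49, unstable=0.45; AND[min(a, b)] → w = 0.45
R4 (z=23.0): steady=0.07, fair=0.49; AND[min(a, b)] → w = 0.07
Weighted average = (0.07·23.6 + 0.31·18.6 + 0.45·-8.7 + 0.07·23.0) / (0.07 + 0.31 + 0.45 + 0.07)
  = 5.1130 / 0.9000 = 5.681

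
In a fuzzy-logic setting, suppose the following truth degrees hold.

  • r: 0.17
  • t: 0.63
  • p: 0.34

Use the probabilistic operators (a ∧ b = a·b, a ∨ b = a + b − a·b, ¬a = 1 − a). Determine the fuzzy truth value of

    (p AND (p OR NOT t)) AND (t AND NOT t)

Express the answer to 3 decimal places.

NOT t = 1 − 0.6300 = 0.3700
p OR NOT t = a + b − a·b on (0.3400, 0.3700) = 0.5842
p AND (p OR NOT t) = a·b on (0.3400, 0.5842) = 0.1986
NOT t = 1 − 0.6300 = 0.3700
t AND NOT t = a·b on (0.6300, 0.3700) = 0.2331
(p AND (p OR NOT t)) AND (t AND NOT t) = a·b on (0.1986, 0.2331) = 0.0463

0.046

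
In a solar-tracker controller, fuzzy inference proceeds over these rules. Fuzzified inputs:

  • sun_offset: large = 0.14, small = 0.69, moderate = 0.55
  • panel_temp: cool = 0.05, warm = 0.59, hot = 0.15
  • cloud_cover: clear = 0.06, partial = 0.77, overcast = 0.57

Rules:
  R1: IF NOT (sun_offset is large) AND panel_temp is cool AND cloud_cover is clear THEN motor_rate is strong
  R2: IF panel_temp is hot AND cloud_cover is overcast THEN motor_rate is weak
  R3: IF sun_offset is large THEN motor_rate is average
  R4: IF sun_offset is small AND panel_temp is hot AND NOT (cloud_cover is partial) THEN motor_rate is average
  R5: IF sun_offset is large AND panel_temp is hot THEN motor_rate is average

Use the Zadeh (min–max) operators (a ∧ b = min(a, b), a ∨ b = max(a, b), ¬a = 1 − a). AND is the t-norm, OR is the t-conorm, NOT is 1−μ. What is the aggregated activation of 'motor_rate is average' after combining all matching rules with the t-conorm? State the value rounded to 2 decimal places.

0.15

R1: ¬large=1−0.14=0.86, cool=0.05, clear=0.06; AND[min(a, b)] → w = 0.05
R2: hot=0.15, overcast=0.57; AND[min(a, b)] → w = 0.15
R3: large=0.14 → w = 0.14
R4: small=0.69, hot=0.15, ¬partial=1−0.77=0.23; AND[min(a, b)] → w = 0.15
R5: large=0.14, hot=0.15; AND[min(a, b)] → w = 0.14
Rules with consequent 'average': {R3, R4, R5} → strengths 0.14, 0.15, 0.14
Aggregate via t-conorm [max(a, b)]: 0.15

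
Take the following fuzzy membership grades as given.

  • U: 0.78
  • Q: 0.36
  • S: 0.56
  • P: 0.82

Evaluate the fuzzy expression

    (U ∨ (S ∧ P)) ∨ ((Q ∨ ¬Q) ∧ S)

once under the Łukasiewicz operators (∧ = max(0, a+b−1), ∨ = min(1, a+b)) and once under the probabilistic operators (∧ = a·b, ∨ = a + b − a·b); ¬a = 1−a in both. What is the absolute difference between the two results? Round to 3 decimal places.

Under Łukasiewicz:
  S ∧ P = max(0, a+b−1) on (0.56, 0.82) = 0.38
  U ∨ (S ∧ P) = min(1, a+b) on (0.78, 0.38) = 1.00
  ¬Q = 1 − 0.36 = 0.64
  Q ∨ ¬Q = min(1, a+b) on (0.36, 0.64) = 1.00
  (Q ∨ ¬Q) ∧ S = max(0, a+b−1) on (1.00, 0.56) = 0.56
  (U ∨ (S ∧ P)) ∨ ((Q ∨ ¬Q) ∧ S) = min(1, a+b) on (1.00, 0.56) = 1.00
  → value = 1.0000
Under probabilistic:
  S ∧ P = a·b on (0.5600, 0.8200) = 0.4592
  U ∨ (S ∧ P) = a + b − a·b on (0.7800, 0.4592) = 0.8810
  ¬Q = 1 − 0.3600 = 0.6400
  Q ∨ ¬Q = a + b − a·b on (0.3600, 0.6400) = 0.7696
  (Q ∨ ¬Q) ∧ S = a·b on (0.7696, 0.5600) = 0.4310
  (U ∨ (S ∧ P)) ∨ ((Q ∨ ¬Q) ∧ S) = a + b − a·b on (0.8810, 0.4310) = 0.9323
  → value = 0.9323
|1.0000 − 0.9323| = 0.068

0.068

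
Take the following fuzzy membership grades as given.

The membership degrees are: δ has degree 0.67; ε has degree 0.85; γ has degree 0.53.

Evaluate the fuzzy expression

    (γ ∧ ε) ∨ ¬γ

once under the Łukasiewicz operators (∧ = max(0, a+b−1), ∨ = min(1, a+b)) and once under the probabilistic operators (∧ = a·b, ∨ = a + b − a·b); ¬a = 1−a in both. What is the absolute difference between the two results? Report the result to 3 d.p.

0.141

Under Łukasiewicz:
  γ ∧ ε = max(0, a+b−1) on (0.53, 0.85) = 0.38
  ¬γ = 1 − 0.53 = 0.47
  (γ ∧ ε) ∨ ¬γ = min(1, a+b) on (0.38, 0.47) = 0.85
  → value = 0.8500
Under probabilistic:
  γ ∧ ε = a·b on (0.5300, 0.8500) = 0.4505
  ¬γ = 1 − 0.5300 = 0.4700
  (γ ∧ ε) ∨ ¬γ = a + b − a·b on (0.4505, 0.4700) = 0.7088
  → value = 0.7088
|0.8500 − 0.7088| = 0.141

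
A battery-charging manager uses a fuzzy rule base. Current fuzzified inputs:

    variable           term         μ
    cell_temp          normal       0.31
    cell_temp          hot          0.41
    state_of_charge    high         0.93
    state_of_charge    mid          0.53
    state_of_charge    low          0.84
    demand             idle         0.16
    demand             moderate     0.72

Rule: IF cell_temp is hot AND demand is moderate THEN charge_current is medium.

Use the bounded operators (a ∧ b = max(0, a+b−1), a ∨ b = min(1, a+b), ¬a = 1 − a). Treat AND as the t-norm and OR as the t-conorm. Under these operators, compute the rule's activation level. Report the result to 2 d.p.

firing strength: hot=0.41, moderate=0.72; AND[max(0, a+b−1)] → w = 0.13

0.13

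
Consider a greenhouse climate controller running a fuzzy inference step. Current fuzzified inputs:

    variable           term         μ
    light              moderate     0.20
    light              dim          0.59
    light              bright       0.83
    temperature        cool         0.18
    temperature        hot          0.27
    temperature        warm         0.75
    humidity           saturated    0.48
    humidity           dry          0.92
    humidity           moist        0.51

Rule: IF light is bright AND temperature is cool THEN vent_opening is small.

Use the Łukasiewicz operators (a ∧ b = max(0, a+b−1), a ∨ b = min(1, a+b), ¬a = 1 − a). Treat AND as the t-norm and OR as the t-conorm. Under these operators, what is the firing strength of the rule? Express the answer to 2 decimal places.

firing strength: bright=0.83, cool=0.18; AND[max(0, a+b−1)] → w = 0.01

0.01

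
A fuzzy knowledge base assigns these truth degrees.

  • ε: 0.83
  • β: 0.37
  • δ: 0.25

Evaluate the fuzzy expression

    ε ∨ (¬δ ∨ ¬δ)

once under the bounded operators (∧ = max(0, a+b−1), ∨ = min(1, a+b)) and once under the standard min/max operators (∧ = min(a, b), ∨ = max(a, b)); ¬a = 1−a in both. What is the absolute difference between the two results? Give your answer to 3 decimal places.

0.170

Under bounded:
  ¬δ = 1 − 0.25 = 0.75
  ¬δ = 1 − 0.25 = 0.75
  ¬δ ∨ ¬δ = min(1, a+b) on (0.75, 0.75) = 1.00
  ε ∨ (¬δ ∨ ¬δ) = min(1, a+b) on (0.83, 1.00) = 1.00
  → value = 1.0000
Under standard min/max:
  ¬δ = 1 − 0.25 = 0.75
  ¬δ = 1 − 0.25 = 0.75
  ¬δ ∨ ¬δ = max(a, b) on (0.75, 0.75) = 0.75
  ε ∨ (¬δ ∨ ¬δ) = max(a, b) on (0.83, 0.75) = 0.83
  → value = 0.8300
|1.0000 − 0.8300| = 0.170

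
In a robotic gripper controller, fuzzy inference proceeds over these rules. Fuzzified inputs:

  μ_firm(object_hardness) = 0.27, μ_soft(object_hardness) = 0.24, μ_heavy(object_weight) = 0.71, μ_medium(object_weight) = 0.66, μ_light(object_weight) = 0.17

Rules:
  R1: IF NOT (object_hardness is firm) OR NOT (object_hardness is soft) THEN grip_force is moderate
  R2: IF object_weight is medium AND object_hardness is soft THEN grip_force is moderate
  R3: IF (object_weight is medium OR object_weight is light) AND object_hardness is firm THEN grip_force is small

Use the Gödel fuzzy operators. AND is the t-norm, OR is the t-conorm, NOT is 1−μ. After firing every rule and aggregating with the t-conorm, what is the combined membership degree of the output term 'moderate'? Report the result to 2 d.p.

0.76

R1: ¬firm=1−0.27=0.73, ¬soft=1−0.24=0.76; OR[max(a, b)] → w = 0.76
R2: medium=0.66, soft=0.24; AND[min(a, b)] → w = 0.24
R3: (medium=0.66 OR light=0.17) = 0.66; AND[min(a, b)] with firm=0.27 → w = 0.27
Rules with consequent 'moderate': {R1, R2} → strengths 0.76, 0.24
Aggregate via t-conorm [max(a, b)]: 0.76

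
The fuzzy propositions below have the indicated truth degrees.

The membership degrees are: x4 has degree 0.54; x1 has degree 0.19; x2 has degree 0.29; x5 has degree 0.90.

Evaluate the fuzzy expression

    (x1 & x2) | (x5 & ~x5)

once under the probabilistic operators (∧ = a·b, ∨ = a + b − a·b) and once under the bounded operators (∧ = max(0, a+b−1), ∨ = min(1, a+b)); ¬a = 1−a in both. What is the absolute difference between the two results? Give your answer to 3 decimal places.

0.140

Under probabilistic:
  x1 & x2 = a·b on (0.1900, 0.2900) = 0.0551
  ~x5 = 1 − 0.9000 = 0.1000
  x5 & ~x5 = a·b on (0.9000, 0.1000) = 0.0900
  (x1 & x2) | (x5 & ~x5) = a + b − a·b on (0.0551, 0.0900) = 0.1401
  → value = 0.1401
Under bounded:
  x1 & x2 = max(0, a+b−1) on (0.19, 0.29) = 0.00
  ~x5 = 1 − 0.90 = 0.10
  x5 & ~x5 = max(0, a+b−1) on (0.90, 0.10) = 0.00
  (x1 & x2) | (x5 & ~x5) = min(1, a+b) on (0.00, 0.00) = 0.00
  → value = 0.0000
|0.1401 − 0.0000| = 0.140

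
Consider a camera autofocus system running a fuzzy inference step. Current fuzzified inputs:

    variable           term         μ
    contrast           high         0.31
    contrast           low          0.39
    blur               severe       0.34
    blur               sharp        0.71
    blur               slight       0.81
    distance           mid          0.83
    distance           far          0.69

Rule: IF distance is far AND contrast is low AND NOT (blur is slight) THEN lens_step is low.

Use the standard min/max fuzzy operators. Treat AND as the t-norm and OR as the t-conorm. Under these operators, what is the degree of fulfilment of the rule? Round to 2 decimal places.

firing strength: far=0.69, low=0.39, ¬slight=1−0.81=0.19; AND[min(a, b)] → w = 0.19

0.19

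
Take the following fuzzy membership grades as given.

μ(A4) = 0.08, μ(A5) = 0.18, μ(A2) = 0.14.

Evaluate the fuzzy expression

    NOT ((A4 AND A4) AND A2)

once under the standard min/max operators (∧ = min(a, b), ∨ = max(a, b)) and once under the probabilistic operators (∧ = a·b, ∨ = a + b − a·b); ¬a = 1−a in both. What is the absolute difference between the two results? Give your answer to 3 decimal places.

Under standard min/max:
  A4 AND A4 = min(a, b) on (0.08, 0.08) = 0.08
  (A4 AND A4) AND A2 = min(a, b) on (0.08, 0.14) = 0.08
  NOT ((A4 AND A4) AND A2) = 1 − 0.08 = 0.92
  → value = 0.9200
Under probabilistic:
  A4 AND A4 = a·b on (0.0800, 0.0800) = 0.0064
  (A4 AND A4) AND A2 = a·b on (0.0064, 0.1400) = 0.0009
  NOT ((A4 AND A4) AND A2) = 1 − 0.0009 = 0.9991
  → value = 0.9991
|0.9200 − 0.9991| = 0.079

0.079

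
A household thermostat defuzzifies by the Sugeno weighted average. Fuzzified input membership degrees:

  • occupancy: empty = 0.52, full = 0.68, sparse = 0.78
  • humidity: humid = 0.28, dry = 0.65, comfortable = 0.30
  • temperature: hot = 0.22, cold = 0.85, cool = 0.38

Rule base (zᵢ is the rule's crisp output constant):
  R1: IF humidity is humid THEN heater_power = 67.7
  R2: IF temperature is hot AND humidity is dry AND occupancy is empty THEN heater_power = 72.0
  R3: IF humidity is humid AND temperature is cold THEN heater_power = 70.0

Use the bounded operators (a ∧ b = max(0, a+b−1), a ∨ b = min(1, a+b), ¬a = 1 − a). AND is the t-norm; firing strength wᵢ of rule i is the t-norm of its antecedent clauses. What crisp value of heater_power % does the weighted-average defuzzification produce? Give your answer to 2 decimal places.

68.43

R1 (z=67.7): humid=0.28 → w = 0.28
R2 (z=72.0): hot=0.22, dry=0.65, empty=0.52; AND[max(0, a+b−1)] → w = 0.00
R3 (z=70.0): humid=0.28, cold=0.85; AND[max(0, a+b−1)] → w = 0.13
Weighted average = (0.28·67.7 + 0.00·72.0 + 0.13·70.0) / (0.28 + 0.00 + 0.13)
  = 28.0560 / 0.4100 = 68.43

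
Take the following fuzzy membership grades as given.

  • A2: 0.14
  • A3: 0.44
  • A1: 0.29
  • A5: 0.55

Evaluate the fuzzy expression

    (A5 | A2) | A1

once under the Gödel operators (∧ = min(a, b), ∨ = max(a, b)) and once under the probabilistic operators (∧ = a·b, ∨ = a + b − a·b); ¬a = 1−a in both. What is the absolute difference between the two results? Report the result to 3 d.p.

Under Gödel:
  A5 | A2 = max(a, b) on (0.55, 0.14) = 0.55
  (A5 | A2) | A1 = max(a, b) on (0.55, 0.29) = 0.55
  → value = 0.5500
Under probabilistic:
  A5 | A2 = a + b − a·b on (0.5500, 0.1400) = 0.6130
  (A5 | A2) | A1 = a + b − a·b on (0.6130, 0.2900) = 0.7252
  → value = 0.7252
|0.5500 − 0.7252| = 0.175

0.175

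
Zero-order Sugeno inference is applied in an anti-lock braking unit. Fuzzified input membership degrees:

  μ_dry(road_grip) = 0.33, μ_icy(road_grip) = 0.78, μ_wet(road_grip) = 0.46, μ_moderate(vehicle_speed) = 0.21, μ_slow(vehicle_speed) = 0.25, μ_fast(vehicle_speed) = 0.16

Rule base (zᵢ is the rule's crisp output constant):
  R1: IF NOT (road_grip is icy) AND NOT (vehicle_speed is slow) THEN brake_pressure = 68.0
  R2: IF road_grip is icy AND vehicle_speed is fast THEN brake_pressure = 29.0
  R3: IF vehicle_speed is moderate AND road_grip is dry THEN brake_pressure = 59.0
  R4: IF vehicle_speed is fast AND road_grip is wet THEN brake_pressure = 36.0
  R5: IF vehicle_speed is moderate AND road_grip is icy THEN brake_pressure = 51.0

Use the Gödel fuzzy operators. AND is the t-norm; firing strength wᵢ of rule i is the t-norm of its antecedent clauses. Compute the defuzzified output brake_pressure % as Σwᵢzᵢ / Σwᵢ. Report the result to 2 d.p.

R1 (z=68.0): ¬icy=1−0.78=0.22, ¬slow=1−0.25=0.75; AND[min(a, b)] → w = 0.22
R2 (z=29.0): icy=0.78, fast=0.16; AND[min(a, b)] → w = 0.16
R3 (z=59.0): moderate=0.21, dry=0.33; AND[min(a, b)] → w = 0.21
R4 (z=36.0): fast=0.16, wet=0.46; AND[min(a, b)] → w = 0.16
R5 (z=51.0): moderate=0.21, icy=0.78; AND[min(a, b)] → w = 0.21
Weighted average = (0.22·68.0 + 0.16·29.0 + 0.21·59.0 + 0.16·36.0 + 0.21·51.0) / (0.22 + 0.16 + 0.21 + 0.16 + 0.21)
  = 48.4600 / 0.9600 = 50.48

50.48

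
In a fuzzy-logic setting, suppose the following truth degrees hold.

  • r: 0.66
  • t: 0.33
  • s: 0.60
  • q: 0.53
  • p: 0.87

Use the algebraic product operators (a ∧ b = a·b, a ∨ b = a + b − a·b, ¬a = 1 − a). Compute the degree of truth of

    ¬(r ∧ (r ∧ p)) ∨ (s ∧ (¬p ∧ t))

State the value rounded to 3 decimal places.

r ∧ p = a·b on (0.6600, 0.8700) = 0.5742
r ∧ (r ∧ p) = a·b on (0.6600, 0.5742) = 0.3790
¬(r ∧ (r ∧ p)) = 1 − 0.3790 = 0.6210
¬p = 1 − 0.8700 = 0.1300
¬p ∧ t = a·b on (0.1300, 0.3300) = 0.0429
s ∧ (¬p ∧ t) = a·b on (0.6000, 0.0429) = 0.0257
¬(r ∧ (r ∧ p)) ∨ (s ∧ (¬p ∧ t)) = a + b − a·b on (0.6210, 0.0257) = 0.6308

0.631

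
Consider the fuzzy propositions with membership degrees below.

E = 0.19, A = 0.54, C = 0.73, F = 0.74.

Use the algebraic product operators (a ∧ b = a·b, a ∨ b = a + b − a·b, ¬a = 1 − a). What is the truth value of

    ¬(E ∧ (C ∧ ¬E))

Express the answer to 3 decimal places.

0.888

¬E = 1 − 0.1900 = 0.8100
C ∧ ¬E = a·b on (0.7300, 0.8100) = 0.5913
E ∧ (C ∧ ¬E) = a·b on (0.1900, 0.5913) = 0.1123
¬(E ∧ (C ∧ ¬E)) = 1 − 0.1123 = 0.8877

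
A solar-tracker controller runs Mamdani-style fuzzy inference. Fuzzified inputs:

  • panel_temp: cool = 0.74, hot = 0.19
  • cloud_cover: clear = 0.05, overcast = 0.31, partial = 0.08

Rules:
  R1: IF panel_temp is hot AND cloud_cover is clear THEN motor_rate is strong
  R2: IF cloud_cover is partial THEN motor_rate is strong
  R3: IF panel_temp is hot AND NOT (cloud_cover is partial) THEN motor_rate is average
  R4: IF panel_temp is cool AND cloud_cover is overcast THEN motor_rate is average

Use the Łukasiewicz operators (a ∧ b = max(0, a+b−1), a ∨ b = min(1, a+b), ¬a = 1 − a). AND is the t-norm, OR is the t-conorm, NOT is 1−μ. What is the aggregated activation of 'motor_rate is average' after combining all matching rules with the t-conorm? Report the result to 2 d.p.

0.16

R1: hot=0.19, clear=0.05; AND[max(0, a+b−1)] → w = 0.00
R2: partial=0.08 → w = 0.08
R3: hot=0.19, ¬partial=1−0.08=0.92; AND[max(0, a+b−1)] → w = 0.11
R4: cool=0.74, overcast=0.31; AND[max(0, a+b−1)] → w = 0.05
Rules with consequent 'average': {R3, R4} → strengths 0.11, 0.05
Aggregate via t-conorm [min(1, a+b)]: 0.16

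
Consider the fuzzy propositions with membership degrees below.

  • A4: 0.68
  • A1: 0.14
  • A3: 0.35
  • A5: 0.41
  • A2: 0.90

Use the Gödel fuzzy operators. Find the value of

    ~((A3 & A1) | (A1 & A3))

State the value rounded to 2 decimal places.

0.86

A3 & A1 = min(a, b) on (0.35, 0.14) = 0.14
A1 & A3 = min(a, b) on (0.14, 0.35) = 0.14
(A3 & A1) | (A1 & A3) = max(a, b) on (0.14, 0.14) = 0.14
~((A3 & A1) | (A1 & A3)) = 1 − 0.14 = 0.86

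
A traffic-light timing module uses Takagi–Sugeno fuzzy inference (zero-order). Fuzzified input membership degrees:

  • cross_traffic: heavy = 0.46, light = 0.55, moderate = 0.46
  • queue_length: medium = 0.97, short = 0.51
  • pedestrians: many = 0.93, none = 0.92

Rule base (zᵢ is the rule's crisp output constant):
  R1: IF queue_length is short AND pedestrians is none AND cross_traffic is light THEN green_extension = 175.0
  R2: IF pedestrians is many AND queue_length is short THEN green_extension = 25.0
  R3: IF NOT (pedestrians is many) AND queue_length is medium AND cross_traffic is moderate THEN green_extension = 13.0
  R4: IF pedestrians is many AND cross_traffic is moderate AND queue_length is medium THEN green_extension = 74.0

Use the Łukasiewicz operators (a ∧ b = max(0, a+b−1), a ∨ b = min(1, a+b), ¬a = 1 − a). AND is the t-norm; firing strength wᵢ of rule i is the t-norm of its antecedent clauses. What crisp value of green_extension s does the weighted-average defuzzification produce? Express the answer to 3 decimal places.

R1 (z=175.0): short=0.51, none=0.92, light=0.55; AND[max(0, a+b−1)] → w = 0.00
R2 (z=25.0): many=0.93, short=0.51; AND[max(0, a+b−1)] → w = 0.44
R3 (z=13.0): ¬many=1−0.93=0.07, medium=0.97, moderate=0.46; AND[max(0, a+b−1)] → w = 0.00
R4 (z=74.0): many=0.93, moderate=0.46, medium=0.97; AND[max(0, a+b−1)] → w = 0.36
Weighted average = (0.00·175.0 + 0.44·25.0 + 0.00·13.0 + 0.36·74.0) / (0.00 + 0.44 + 0.00 + 0.36)
  = 37.6400 / 0.8000 = 47.050

47.050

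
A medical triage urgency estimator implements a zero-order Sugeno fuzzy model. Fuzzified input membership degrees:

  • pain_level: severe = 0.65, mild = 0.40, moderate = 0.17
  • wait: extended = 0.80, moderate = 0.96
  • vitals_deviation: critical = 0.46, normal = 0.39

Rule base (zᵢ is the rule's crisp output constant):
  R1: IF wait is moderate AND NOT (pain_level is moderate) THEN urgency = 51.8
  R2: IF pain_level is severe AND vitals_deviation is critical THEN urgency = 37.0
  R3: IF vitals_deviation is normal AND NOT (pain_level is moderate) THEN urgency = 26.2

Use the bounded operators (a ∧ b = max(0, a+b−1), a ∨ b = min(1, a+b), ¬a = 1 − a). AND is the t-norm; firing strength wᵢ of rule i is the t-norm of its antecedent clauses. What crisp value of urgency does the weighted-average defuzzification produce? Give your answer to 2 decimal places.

R1 (z=51.8): moderate=0.96, ¬moderate=1−0.17=0.83; AND[max(0, a+b−1)] → w = 0.79
R2 (z=37.0): severe=0.65, critical=0.46; AND[max(0, a+b−1)] → w = 0.11
R3 (z=26.2): normal=0.39, ¬moderate=1−0.17=0.83; AND[max(0, a+b−1)] → w = 0.22
Weighted average = (0.79·51.8 + 0.11·37.0 + 0.22·26.2) / (0.79 + 0.11 + 0.22)
  = 50.7560 / 1.1200 = 45.32

45.32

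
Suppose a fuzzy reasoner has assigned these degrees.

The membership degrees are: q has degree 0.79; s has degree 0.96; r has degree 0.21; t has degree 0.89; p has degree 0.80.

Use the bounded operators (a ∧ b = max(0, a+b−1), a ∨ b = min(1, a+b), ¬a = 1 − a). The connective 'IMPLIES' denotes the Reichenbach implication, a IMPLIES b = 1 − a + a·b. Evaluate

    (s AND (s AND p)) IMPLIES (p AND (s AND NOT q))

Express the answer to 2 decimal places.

0.28

s AND p = max(0, a+b−1) on (0.96, 0.80) = 0.76
s AND (s AND p) = max(0, a+b−1) on (0.96, 0.76) = 0.72
NOT q = 1 − 0.79 = 0.21
s AND NOT q = max(0, a+b−1) on (0.96, 0.21) = 0.17
p AND (s AND NOT q) = max(0, a+b−1) on (0.80, 0.17) = 0.00
(s AND (s AND p)) IMPLIES (p AND (s AND NOT q))  [Reichenbach: 1 − a + a·b] with a=0.72, b=0.00 → 0.28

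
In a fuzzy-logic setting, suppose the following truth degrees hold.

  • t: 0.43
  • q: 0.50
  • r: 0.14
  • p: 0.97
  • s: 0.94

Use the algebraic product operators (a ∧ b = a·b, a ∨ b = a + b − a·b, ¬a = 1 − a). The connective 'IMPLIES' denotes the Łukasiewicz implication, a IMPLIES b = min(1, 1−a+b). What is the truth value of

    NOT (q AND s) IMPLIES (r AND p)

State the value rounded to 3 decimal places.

q AND s = a·b on (0.5000, 0.9400) = 0.4700
NOT (q AND s) = 1 − 0.4700 = 0.5300
r AND p = a·b on (0.1400, 0.9700) = 0.1358
NOT (q AND s) IMPLIES (r AND p)  [Łukasiewicz: min(1, 1−a+b)] with a=0.5300, b=0.1358 → 0.6058

0.606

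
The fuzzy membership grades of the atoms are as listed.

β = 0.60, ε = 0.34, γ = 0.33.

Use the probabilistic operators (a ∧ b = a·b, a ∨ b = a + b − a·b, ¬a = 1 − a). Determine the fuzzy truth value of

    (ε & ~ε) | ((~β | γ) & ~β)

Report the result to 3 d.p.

~ε = 1 − 0.3400 = 0.6600
ε & ~ε = a·b on (0.3400, 0.6600) = 0.2244
~β = 1 − 0.6000 = 0.4000
~β | γ = a + b − a·b on (0.4000, 0.3300) = 0.5980
~β = 1 − 0.6000 = 0.4000
(~β | γ) & ~β = a·b on (0.5980, 0.4000) = 0.2392
(ε & ~ε) | ((~β | γ) & ~β) = a + b − a·b on (0.2244, 0.2392) = 0.4099

0.410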